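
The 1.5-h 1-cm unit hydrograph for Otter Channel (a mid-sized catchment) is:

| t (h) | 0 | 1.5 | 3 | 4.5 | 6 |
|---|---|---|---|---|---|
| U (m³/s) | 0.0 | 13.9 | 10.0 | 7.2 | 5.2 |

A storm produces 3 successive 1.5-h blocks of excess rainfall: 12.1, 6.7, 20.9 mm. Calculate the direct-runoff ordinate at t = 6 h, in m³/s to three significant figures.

By discrete convolution, Q_j = Σ (P_i / 10 mm) · U_{j−i}.
At t = 6 h (j=4): Q = (12.1/10)·5.2 + (6.7/10)·7.2 + (20.9/10)·10.0 = 32.0 m³/s.

Q ≈ 32.0 m³/s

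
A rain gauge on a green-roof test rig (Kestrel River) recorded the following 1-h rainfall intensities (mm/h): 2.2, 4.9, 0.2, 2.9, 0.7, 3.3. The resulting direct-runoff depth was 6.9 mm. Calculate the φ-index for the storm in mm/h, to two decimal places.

Only the 4 blocks with intensity above φ contribute runoff: 2.2, 4.9, 2.9, 3.3 mm/h.
Σ(I−φ)·Δt = d  ⇒  (2.2+4.9+2.9+3.3 − 4φ)·1 = 6.9
φ = (13.30 − 6.9/1) / 4 = 1.60 mm/h.

φ ≈ 1.60 mm/h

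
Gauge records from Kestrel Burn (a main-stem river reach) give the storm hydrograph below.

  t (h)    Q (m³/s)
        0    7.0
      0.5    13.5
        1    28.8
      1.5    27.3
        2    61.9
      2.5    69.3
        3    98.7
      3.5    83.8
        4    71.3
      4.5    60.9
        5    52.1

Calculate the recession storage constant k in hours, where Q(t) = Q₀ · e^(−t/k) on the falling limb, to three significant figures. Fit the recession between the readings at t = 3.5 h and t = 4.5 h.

On the falling limb, Q drops from 83.8 to 60.9 m³/s between t = 3.5 h and t = 4.5 h (Δt = 1 h).
k = −Δt / ln(Q₂/Q₁) = −1 / ln(60.9/83.8) = 3.13 h.

k ≈ 3.13 h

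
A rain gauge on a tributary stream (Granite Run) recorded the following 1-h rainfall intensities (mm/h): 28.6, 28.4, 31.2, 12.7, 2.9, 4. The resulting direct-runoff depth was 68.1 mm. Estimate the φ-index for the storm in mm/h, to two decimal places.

Only the 4 blocks with intensity above φ contribute runoff: 28.6, 28.4, 31.2, 12.7 mm/h.
Σ(I−φ)·Δt = d  ⇒  (28.6+28.4+31.2+12.7 − 4φ)·1 = 68.1
φ = (100.9 − 68.1/1) / 4 = 8.20 mm/h.

φ ≈ 8.20 mm/h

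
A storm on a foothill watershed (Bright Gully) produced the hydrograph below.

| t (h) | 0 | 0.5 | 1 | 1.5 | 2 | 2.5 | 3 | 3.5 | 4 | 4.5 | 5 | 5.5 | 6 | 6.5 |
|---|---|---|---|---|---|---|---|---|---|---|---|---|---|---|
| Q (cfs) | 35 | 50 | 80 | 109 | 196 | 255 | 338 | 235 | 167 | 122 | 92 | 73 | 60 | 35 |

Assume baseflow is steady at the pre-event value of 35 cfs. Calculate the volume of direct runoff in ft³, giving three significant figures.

Direct-runoff ordinates (Q − Q_b): 0.0, 15.0, 45.0, 74.0, 161.0, 220.0, 303.0, 200.0, 132.0, 87.0, 57.0, 38.0, 25.0, 0.0 cfs.
ΣQ_DR = 1357 cfs.
With Δt = 0.5 h = 1800 s, V = ΣQ_DR · Δt = 1357 × 1800 = 2.44 × 10^6 ft³.

V ≈ 2.44 × 10^6 ft³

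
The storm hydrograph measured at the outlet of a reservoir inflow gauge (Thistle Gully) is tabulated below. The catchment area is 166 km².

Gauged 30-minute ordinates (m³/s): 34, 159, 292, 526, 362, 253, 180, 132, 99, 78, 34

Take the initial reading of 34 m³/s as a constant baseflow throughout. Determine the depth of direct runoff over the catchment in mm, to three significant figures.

Direct runoff: 0.0, 125.0, 258.0, 492.0, 328.0, 219.0, 146.0, 98.0, 65.0, 44.0, 0.0 m³/s; ΣQ_DR = 1775 m³/s.
V = ΣQ_DR · Δt = 1775 × 1800 s = 3.195 × 10^6 m³.
Over A = 166 km², depth = V / A = 19.2 mm.

d ≈ 19.2 mm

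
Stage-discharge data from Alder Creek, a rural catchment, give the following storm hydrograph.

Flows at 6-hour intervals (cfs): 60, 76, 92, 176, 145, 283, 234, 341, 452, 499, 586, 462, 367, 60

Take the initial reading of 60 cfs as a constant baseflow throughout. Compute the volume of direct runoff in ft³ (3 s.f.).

V ≈ 6.46 × 10^7 ft³

Direct-runoff ordinates (Q − Q_b): 0.0, 16.0, 32.0, 116.0, 85.0, 223.0, 174.0, 281.0, 392.0, 439.0, 526.0, 402.0, 307.0, 0.0 cfs.
ΣQ_DR = 2993 cfs.
With Δt = 6 h = 21600 s, V = ΣQ_DR · Δt = 2993 × 21600 = 6.46 × 10^7 ft³.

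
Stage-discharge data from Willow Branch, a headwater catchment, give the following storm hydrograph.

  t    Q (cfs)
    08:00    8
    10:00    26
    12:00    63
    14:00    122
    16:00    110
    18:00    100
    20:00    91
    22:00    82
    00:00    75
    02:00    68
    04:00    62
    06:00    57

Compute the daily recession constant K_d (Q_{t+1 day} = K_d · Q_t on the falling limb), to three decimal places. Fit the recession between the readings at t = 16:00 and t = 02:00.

K_d ≈ 0.315

Between t = 16:00 and t = 02:00 the flow falls from 110 to 68 cfs over 5×2 h = 10 h.
Per-interval ratio K = (68/110)^(1/5) = 0.9083; K_d = K^(24/2) = 0.315.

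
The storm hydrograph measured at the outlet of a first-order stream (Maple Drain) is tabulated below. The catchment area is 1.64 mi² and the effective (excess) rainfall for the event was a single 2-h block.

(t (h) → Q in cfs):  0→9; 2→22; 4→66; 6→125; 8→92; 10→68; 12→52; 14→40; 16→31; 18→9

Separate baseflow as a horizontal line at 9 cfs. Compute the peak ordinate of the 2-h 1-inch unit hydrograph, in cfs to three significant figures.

Direct runoff: 0.0, 13.0, 57.0, 116.0, 83.0, 59.0, 43.0, 31.0, 22.0, 0.0 cfs; ΣQ_DR = 424.0 cfs, peak = 116.0 cfs.
Runoff depth d = ΣQ_DR·Δt / A = 424.0 × 7200 / (1.64 mi²) = 0.8012 in.
The 1-inch UH is the DRH scaled by (1 in)/d, so U_p = 116.0 × 1/0.8012 = 145 cfs.

U_p ≈ 145 cfs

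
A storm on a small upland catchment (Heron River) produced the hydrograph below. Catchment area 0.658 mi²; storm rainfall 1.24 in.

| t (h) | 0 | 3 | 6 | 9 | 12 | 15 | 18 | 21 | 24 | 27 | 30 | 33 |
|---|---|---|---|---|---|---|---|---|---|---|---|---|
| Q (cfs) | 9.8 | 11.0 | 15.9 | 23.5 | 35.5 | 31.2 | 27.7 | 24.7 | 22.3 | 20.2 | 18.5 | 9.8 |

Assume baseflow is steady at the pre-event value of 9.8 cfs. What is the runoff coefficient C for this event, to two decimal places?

C ≈ 0.75

ΣQ_DR = 132.5 cfs; V = ΣQ_DR·Δt = 1.431 × 10^6 ft³.
Runoff depth d = V / A = 0.9361 in.
C = d / P = 0.9361 / 1.24 = 0.75.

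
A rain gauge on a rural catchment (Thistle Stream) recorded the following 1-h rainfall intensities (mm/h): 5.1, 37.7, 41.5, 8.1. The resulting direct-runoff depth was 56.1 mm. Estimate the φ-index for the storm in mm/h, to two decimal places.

Only the 2 blocks with intensity above φ contribute runoff: 37.7, 41.5 mm/h.
Σ(I−φ)·Δt = d  ⇒  (37.7+41.5 − 2φ)·1 = 56.1
φ = (79.20 − 56.1/1) / 2 = 11.55 mm/h.

φ ≈ 11.55 mm/h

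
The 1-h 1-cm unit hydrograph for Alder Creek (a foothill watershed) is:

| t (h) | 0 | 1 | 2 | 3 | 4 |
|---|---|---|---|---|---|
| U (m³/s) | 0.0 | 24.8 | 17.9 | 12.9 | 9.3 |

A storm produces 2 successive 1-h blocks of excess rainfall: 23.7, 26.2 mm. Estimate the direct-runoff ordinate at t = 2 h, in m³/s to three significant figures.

By discrete convolution, Q_j = Σ (P_i / 10 mm) · U_{j−i}.
At t = 2 h (j=2): Q = (23.7/10)·17.9 + (26.2/10)·24.8 = 107 m³/s.

Q ≈ 107 m³/s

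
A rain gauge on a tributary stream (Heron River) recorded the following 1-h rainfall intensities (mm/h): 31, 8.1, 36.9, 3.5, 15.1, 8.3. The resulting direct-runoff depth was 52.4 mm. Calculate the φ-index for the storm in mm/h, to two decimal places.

Only the 3 blocks with intensity above φ contribute runoff: 31, 36.9, 15.1 mm/h.
Σ(I−φ)·Δt = d  ⇒  (31+36.9+15.1 − 3φ)·1 = 52.4
φ = (83.00 − 52.4/1) / 3 = 10.20 mm/h.

φ ≈ 10.20 mm/h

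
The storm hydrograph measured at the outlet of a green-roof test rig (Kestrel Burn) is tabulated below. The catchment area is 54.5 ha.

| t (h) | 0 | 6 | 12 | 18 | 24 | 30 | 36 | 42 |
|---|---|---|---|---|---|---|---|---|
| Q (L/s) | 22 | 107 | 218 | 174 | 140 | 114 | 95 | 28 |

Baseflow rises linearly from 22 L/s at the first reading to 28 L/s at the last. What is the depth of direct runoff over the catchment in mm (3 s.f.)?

d ≈ 27.7 mm

Direct runoff: 0.00, 84.14, 194.29, 149.43, 114.57, 87.71, 67.86, 0.00 L/s; ΣQ_DR = 698.0 L/s.
V = ΣQ_DR · Δt = 698.0 × 21600 s = 1.508 × 10^7 L.
Over A = 54.5 ha, depth = V / A = 27.7 mm.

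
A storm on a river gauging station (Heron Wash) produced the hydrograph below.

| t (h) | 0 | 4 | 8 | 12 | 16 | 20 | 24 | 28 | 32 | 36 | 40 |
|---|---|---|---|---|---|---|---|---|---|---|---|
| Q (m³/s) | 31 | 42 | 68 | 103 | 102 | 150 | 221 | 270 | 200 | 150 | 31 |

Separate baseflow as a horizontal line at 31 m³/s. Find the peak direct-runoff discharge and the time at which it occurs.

Q_p = 239.0 m³/s at t = 28 h

Subtracting baseflow gives direct-runoff ordinates: 0.0, 11.0, 37.0, 72.0, 71.0, 119.0, 190.0, 239.0, 169.0, 119.0, 0.0 m³/s.
The maximum is 239.0 m³/s, occurring at the reading for t = 28 h.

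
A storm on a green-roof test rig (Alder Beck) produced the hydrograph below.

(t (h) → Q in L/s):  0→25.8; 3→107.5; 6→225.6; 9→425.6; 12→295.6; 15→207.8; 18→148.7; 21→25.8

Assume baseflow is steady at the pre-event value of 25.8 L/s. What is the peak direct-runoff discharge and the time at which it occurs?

Q_p = 399.8 L/s at t = 9 h

Subtracting baseflow gives direct-runoff ordinates: 0.0, 81.7, 199.8, 399.8, 269.8, 182.0, 122.9, 0.0 L/s.
The maximum is 399.8 L/s, occurring at the reading for t = 9 h.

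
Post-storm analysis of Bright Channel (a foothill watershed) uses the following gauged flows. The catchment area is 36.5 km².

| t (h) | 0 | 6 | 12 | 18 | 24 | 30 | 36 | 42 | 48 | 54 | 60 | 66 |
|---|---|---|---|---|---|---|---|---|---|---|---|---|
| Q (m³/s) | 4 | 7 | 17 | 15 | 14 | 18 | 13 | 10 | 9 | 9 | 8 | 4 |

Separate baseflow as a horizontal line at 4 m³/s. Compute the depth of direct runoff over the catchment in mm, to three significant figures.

Direct runoff: 0.0, 3.0, 13.0, 11.0, 10.0, 14.0, 9.0, 6.0, 5.0, 5.0, 4.0, 0.0 m³/s; ΣQ_DR = 80.00 m³/s.
V = ΣQ_DR · Δt = 80.00 × 21600 s = 1.728 × 10^6 m³.
Over A = 36.5 km², depth = V / A = 47.3 mm.

d ≈ 47.3 mm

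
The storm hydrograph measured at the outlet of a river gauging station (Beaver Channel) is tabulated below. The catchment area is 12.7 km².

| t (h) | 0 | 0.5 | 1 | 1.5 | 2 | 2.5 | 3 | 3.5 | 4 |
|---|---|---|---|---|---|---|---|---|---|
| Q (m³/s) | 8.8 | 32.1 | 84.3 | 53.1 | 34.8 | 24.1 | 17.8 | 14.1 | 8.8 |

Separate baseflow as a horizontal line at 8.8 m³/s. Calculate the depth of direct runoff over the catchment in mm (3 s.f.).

d ≈ 28.2 mm

Direct runoff: 0.0, 23.3, 75.5, 44.3, 26.0, 15.3, 9.0, 5.3, 0.0 m³/s; ΣQ_DR = 198.7 m³/s.
V = ΣQ_DR · Δt = 198.7 × 1800 s = 3.577 × 10^5 m³.
Over A = 12.7 km², depth = V / A = 28.2 mm.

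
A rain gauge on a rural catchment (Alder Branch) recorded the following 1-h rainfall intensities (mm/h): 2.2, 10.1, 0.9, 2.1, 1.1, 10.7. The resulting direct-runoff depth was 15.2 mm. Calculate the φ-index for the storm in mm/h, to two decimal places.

φ ≈ 2.80 mm/h

Only the 2 blocks with intensity above φ contribute runoff: 10.1, 10.7 mm/h.
Σ(I−φ)·Δt = d  ⇒  (10.1+10.7 − 2φ)·1 = 15.2
φ = (20.80 − 15.2/1) / 2 = 2.80 mm/h.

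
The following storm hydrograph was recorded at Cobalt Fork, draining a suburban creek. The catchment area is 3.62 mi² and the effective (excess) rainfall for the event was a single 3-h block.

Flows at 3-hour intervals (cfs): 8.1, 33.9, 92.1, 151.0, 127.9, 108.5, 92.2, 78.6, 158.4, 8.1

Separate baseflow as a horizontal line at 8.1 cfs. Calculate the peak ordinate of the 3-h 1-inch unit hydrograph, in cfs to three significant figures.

Direct runoff: 0.0, 25.8, 84.0, 142.9, 119.8, 100.4, 84.1, 70.5, 150.3, 0.0 cfs; ΣQ_DR = 777.8 cfs, peak = 150.3 cfs.
Runoff depth d = ΣQ_DR·Δt / A = 777.8 × 10800 / (3.62 mi²) = 0.9988 in.
The 1-inch UH is the DRH scaled by (1 in)/d, so U_p = 150.3 × 1/0.9988 = 150 cfs.

U_p ≈ 150 cfs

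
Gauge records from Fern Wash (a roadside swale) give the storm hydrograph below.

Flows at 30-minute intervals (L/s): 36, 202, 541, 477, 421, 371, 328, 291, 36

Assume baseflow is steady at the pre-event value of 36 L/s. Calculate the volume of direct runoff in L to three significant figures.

Direct-runoff ordinates (Q − Q_b): 0.0, 166.0, 505.0, 441.0, 385.0, 335.0, 292.0, 255.0, 0.0 L/s.
ΣQ_DR = 2379 L/s.
With Δt = 0.5 h = 1800 s, V = ΣQ_DR · Δt = 2379 × 1800 = 4.28 × 10^6 L.

V ≈ 4.28 × 10^6 L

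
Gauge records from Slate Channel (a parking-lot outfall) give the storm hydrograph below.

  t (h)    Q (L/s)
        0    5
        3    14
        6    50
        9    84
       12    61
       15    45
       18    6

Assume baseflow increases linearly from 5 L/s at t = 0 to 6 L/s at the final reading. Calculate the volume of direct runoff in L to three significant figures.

Direct-runoff ordinates (Q − Q_b): 0.00, 8.83, 44.67, 78.50, 55.33, 39.17, 0.00 L/s.
ΣQ_DR = 226.5 L/s.
With Δt = 3 h = 10800 s, V = ΣQ_DR · Δt = 226.5 × 10800 = 2.45 × 10^6 L.

V ≈ 2.45 × 10^6 L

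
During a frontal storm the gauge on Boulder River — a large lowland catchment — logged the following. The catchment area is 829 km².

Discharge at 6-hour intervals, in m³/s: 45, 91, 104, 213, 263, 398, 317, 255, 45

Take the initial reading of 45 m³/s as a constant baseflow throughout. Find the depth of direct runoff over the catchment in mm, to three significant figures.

Direct runoff: 0.0, 46.0, 59.0, 168.0, 218.0, 353.0, 272.0, 210.0, 0.0 m³/s; ΣQ_DR = 1326 m³/s.
V = ΣQ_DR · Δt = 1326 × 21600 s = 2.864 × 10^7 m³.
Over A = 829 km², depth = V / A = 34.5 mm.

d ≈ 34.5 mm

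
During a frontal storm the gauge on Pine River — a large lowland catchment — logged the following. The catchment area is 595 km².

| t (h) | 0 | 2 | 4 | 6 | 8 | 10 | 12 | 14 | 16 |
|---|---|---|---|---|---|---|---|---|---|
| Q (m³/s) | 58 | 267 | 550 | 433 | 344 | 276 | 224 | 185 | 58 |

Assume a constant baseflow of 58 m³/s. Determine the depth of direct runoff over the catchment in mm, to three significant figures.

d ≈ 22.7 mm

Direct runoff: 0.0, 209.0, 492.0, 375.0, 286.0, 218.0, 166.0, 127.0, 0.0 m³/s; ΣQ_DR = 1873 m³/s.
V = ΣQ_DR · Δt = 1873 × 7200 s = 1.349 × 10^7 m³.
Over A = 595 km², depth = V / A = 22.7 mm.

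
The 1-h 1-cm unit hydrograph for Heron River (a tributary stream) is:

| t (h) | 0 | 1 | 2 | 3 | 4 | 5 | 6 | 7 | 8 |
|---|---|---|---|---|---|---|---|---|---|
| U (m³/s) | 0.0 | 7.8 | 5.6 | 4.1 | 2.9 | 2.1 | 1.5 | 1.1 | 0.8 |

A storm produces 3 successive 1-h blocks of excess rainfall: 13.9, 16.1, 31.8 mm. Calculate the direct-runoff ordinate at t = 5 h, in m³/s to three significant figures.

By discrete convolution, Q_j = Σ (P_i / 10 mm) · U_{j−i}.
At t = 5 h (j=5): Q = (13.9/10)·2.1 + (16.1/10)·2.9 + (31.8/10)·4.1 = 20.6 m³/s.

Q ≈ 20.6 m³/s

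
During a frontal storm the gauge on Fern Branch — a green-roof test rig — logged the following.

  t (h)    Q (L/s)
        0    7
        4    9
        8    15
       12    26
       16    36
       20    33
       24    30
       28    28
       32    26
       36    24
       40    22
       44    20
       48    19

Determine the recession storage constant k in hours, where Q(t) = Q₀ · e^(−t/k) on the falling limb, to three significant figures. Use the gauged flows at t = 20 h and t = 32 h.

On the falling limb, Q drops from 33 to 26 L/s between t = 20 h and t = 32 h (Δt = 12 h).
k = −Δt / ln(Q₂/Q₁) = −12 / ln(26/33) = 50.3 h.

k ≈ 50.3 h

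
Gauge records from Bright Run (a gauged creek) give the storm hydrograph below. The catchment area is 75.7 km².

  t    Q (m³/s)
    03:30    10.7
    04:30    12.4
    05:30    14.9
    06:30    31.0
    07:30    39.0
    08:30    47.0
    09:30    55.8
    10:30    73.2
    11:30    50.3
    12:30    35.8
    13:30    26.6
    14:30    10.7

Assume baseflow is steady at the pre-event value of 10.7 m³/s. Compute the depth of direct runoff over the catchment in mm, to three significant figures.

Direct runoff: 0.0, 1.7, 4.2, 20.3, 28.3, 36.3, 45.1, 62.5, 39.6, 25.1, 15.9, 0.0 m³/s; ΣQ_DR = 279.0 m³/s.
V = ΣQ_DR · Δt = 279.0 × 3600 s = 1.004 × 10^6 m³.
Over A = 75.7 km², depth = V / A = 13.3 mm.

d ≈ 13.3 mm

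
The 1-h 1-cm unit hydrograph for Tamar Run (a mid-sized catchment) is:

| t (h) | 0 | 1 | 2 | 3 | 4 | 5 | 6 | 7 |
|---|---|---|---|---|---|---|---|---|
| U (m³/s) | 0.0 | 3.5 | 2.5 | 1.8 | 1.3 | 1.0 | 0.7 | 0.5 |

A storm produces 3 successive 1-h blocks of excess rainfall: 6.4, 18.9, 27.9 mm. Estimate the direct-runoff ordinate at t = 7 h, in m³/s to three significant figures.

Q ≈ 4.43 m³/s

By discrete convolution, Q_j = Σ (P_i / 10 mm) · U_{j−i}.
At t = 7 h (j=7): Q = (6.4/10)·0.5 + (18.9/10)·0.7 + (27.9/10)·1.0 = 4.43 m³/s.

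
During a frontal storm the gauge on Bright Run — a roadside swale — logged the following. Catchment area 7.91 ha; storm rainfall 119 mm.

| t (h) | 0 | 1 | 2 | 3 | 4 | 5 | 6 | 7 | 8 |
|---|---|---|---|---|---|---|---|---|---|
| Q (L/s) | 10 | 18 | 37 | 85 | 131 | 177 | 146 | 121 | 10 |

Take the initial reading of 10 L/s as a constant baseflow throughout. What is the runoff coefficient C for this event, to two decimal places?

ΣQ_DR = 645.0 L/s; V = ΣQ_DR·Δt = 2.322 × 10^6 L.
Runoff depth d = V / A = 29.36 mm.
C = d / P = 29.36 / 119 = 0.25.

C ≈ 0.25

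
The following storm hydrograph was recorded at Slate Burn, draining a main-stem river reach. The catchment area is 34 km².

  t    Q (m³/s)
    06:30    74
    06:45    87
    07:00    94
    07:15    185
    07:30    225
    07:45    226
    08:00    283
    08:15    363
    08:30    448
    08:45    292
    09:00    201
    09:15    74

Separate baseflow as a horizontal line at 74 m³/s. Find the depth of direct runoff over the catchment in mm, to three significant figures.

d ≈ 44.0 mm

Direct runoff: 0.0, 13.0, 20.0, 111.0, 151.0, 152.0, 209.0, 289.0, 374.0, 218.0, 127.0, 0.0 m³/s; ΣQ_DR = 1664 m³/s.
V = ΣQ_DR · Δt = 1664 × 900 s = 1.498 × 10^6 m³.
Over A = 34 km², depth = V / A = 44.0 mm.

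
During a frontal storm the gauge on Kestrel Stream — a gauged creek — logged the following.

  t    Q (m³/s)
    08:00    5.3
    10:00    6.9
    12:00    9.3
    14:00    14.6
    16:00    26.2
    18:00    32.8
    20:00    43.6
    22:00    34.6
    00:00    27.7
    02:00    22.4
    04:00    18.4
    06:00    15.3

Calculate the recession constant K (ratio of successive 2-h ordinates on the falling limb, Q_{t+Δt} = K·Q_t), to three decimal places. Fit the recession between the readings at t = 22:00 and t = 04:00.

K ≈ 0.810

Using the recession-limb readings at t = 22:00 and t = 04:00: Q falls from 34.6 to 18.4 m³/s over 3 intervals.
K = (Q₂/Q₁)^(1/3) = (18.4/34.6)^(1/3) = 0.810.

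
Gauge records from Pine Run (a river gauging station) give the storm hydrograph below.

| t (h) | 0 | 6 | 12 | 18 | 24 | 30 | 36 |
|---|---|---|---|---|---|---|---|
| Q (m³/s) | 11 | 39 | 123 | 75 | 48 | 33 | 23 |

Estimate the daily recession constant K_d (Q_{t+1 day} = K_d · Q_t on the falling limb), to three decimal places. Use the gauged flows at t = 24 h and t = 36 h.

Between t = 24 h and t = 36 h the flow falls from 48 to 23 m³/s over 2×6 h = 12 h.
Per-interval ratio K = (23/48)^(1/2) = 0.6922; K_d = K^(24/6) = 0.230.

K_d ≈ 0.230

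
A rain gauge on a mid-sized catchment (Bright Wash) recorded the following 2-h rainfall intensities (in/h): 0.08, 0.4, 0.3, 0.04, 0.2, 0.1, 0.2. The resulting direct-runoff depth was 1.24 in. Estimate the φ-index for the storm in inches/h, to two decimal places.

φ ≈ 0.12 in/h

Only the 4 blocks with intensity above φ contribute runoff: 0.4, 0.3, 0.2, 0.2 in/h.
Σ(I−φ)·Δt = d  ⇒  (0.4+0.3+0.2+0.2 − 4φ)·2 = 1.24
φ = (1.100 − 1.24/2) / 4 = 0.12 in/h.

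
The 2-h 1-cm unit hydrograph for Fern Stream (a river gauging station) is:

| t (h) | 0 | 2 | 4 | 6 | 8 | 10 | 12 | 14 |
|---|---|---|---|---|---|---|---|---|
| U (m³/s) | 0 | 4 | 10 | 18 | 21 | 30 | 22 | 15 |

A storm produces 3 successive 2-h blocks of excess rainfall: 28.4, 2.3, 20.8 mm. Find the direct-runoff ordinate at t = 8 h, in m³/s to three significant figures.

Q ≈ 84.6 m³/s

By discrete convolution, Q_j = Σ (P_i / 10 mm) · U_{j−i}.
At t = 8 h (j=4): Q = (28.4/10)·21 + (2.3/10)·18 + (20.8/10)·10 = 84.6 m³/s.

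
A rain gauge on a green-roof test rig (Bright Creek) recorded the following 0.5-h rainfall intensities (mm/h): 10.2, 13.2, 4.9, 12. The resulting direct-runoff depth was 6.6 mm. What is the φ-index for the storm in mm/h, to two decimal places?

φ ≈ 7.40 mm/h

Only the 3 blocks with intensity above φ contribute runoff: 10.2, 13.2, 12 mm/h.
Σ(I−φ)·Δt = d  ⇒  (10.2+13.2+12 − 3φ)·0.5 = 6.6
φ = (35.40 − 6.6/0.5) / 3 = 7.40 mm/h.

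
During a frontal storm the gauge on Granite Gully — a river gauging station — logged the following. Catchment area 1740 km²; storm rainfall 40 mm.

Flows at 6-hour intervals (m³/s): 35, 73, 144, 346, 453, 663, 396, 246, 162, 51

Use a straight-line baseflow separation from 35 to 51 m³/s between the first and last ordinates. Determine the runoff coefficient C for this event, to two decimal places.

C ≈ 0.66

ΣQ_DR = 2139 m³/s; V = ΣQ_DR·Δt = 4.620 × 10^7 m³.
Runoff depth d = V / A = 26.55 mm.
C = d / P = 26.55 / 40 = 0.66.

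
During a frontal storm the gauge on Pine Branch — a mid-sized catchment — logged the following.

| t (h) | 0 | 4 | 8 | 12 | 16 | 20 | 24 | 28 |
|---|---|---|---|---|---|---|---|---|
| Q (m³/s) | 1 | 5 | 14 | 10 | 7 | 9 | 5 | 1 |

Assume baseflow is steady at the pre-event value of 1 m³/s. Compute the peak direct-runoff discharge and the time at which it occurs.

Subtracting baseflow gives direct-runoff ordinates: 0.0, 4.0, 13.0, 9.0, 6.0, 8.0, 4.0, 0.0 m³/s.
The maximum is 13.0 m³/s, occurring at the reading for t = 8 h.

Q_p = 13.0 m³/s at t = 8 h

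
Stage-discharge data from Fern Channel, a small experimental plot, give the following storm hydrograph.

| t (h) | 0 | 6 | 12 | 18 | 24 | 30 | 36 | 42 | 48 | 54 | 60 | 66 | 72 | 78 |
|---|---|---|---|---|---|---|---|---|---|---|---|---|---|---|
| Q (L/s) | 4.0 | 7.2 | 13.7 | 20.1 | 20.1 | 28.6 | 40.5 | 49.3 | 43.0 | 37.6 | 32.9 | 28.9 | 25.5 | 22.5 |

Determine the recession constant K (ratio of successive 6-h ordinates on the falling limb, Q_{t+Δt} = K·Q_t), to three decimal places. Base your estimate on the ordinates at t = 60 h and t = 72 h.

Using the recession-limb readings at t = 60 h and t = 72 h: Q falls from 32.9 to 25.5 L/s over 2 intervals.
K = (Q₂/Q₁)^(1/2) = (25.5/32.9)^(1/2) = 0.880.

K ≈ 0.880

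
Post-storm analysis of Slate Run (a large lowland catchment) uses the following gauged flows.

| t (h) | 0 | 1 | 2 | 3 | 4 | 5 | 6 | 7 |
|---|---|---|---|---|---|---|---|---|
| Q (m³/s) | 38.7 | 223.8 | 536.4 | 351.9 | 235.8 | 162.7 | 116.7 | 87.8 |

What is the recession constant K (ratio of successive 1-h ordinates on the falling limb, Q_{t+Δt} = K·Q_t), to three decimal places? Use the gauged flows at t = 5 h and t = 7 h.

K ≈ 0.735

Using the recession-limb readings at t = 5 h and t = 7 h: Q falls from 162.7 to 87.8 m³/s over 2 intervals.
K = (Q₂/Q₁)^(1/2) = (87.8/162.7)^(1/2) = 0.735.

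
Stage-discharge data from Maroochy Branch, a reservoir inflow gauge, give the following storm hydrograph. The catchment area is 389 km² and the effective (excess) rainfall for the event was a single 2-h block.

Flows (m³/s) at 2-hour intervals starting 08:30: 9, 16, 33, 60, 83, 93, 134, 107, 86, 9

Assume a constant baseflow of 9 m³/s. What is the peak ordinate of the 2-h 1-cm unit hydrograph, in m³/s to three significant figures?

U_p ≈ 125 m³/s

Direct runoff: 0.0, 7.0, 24.0, 51.0, 74.0, 84.0, 125.0, 98.0, 77.0, 0.0 m³/s; ΣQ_DR = 540.0 m³/s, peak = 125.0 m³/s.
Runoff depth d = ΣQ_DR·Δt / A = 540.0 × 7200 / (389 km²) = 9.995 mm.
The 1-cm UH is the DRH scaled by (10 mm)/d, so U_p = 125.0 × 10/9.995 = 125 m³/s.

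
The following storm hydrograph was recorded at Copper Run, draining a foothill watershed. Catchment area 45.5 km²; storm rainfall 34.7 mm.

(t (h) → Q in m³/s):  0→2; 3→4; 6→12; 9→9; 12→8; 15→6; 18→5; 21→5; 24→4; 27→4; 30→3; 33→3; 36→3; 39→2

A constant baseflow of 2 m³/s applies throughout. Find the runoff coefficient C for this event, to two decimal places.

C ≈ 0.29

ΣQ_DR = 42.00 m³/s; V = ΣQ_DR·Δt = 4.536 × 10^5 m³.
Runoff depth d = V / A = 9.969 mm.
C = d / P = 9.969 / 34.7 = 0.29.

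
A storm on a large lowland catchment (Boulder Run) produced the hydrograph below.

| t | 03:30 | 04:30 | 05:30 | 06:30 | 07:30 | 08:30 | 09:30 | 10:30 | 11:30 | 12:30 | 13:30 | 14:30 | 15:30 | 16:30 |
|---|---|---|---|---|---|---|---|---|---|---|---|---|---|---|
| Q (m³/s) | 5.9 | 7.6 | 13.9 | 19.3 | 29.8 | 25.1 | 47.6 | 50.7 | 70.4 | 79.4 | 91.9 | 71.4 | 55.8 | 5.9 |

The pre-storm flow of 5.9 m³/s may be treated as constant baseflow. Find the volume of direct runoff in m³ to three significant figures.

Direct-runoff ordinates (Q − Q_b): 0.0, 1.7, 8.0, 13.4, 23.9, 19.2, 41.7, 44.8, 64.5, 73.5, 86.0, 65.5, 49.9, 0.0 m³/s.
ΣQ_DR = 492.1 m³/s.
With Δt = 1 h = 3600 s, V = ΣQ_DR · Δt = 492.1 × 3600 = 1.77 × 10^6 m³.

V ≈ 1.77 × 10^6 m³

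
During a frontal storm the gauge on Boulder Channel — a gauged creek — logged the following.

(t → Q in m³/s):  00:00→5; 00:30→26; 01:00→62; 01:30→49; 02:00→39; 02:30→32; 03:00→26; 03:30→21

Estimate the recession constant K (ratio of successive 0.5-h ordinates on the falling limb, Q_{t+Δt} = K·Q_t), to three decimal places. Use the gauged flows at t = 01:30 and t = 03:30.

Using the recession-limb readings at t = 01:30 and t = 03:30: Q falls from 49 to 21 m³/s over 4 intervals.
K = (Q₂/Q₁)^(1/4) = (21/49)^(1/4) = 0.809.

K ≈ 0.809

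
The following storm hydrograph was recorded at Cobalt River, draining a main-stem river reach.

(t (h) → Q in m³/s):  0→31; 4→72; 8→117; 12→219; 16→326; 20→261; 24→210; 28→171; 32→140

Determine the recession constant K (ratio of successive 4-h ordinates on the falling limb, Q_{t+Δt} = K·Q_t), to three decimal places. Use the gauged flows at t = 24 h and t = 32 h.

Using the recession-limb readings at t = 24 h and t = 32 h: Q falls from 210 to 140 m³/s over 2 intervals.
K = (Q₂/Q₁)^(1/2) = (140/210)^(1/2) = 0.816.

K ≈ 0.816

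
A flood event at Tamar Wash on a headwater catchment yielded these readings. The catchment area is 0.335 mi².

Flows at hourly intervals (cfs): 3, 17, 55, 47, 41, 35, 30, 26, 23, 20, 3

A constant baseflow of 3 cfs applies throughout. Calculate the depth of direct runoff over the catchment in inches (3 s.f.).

Direct runoff: 0.0, 14.0, 52.0, 44.0, 38.0, 32.0, 27.0, 23.0, 20.0, 17.0, 0.0 cfs; ΣQ_DR = 267.0 cfs.
V = ΣQ_DR · Δt = 267.0 × 3600 s = 9.612 × 10^5 ft³.
Over A = 0.335 mi², depth = V / A = 1.24 in.

d ≈ 1.24 in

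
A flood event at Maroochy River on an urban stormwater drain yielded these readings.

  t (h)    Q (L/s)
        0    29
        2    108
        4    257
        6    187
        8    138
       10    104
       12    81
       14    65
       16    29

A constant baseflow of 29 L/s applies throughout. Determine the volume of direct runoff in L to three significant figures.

Direct-runoff ordinates (Q − Q_b): 0.0, 79.0, 228.0, 158.0, 109.0, 75.0, 52.0, 36.0, 0.0 L/s.
ΣQ_DR = 737.0 L/s.
With Δt = 2 h = 7200 s, V = ΣQ_DR · Δt = 737.0 × 7200 = 5.31 × 10^6 L.

V ≈ 5.31 × 10^6 L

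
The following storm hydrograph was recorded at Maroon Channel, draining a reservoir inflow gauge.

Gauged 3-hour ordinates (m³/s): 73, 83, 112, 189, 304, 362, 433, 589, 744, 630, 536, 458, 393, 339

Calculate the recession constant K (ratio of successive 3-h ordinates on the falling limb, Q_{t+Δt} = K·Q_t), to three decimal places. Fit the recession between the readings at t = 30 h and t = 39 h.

Using the recession-limb readings at t = 30 h and t = 39 h: Q falls from 536 to 339 m³/s over 3 intervals.
K = (Q₂/Q₁)^(1/3) = (339/536)^(1/3) = 0.858.

K ≈ 0.858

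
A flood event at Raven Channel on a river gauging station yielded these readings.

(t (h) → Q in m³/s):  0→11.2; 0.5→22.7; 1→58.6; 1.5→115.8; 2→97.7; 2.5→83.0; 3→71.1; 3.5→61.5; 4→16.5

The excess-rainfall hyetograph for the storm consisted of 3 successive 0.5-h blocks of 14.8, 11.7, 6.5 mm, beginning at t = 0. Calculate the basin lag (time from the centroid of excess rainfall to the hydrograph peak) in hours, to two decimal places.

Centroid of excess rainfall: t_c = Σ P_i·t̄_i / ΣP_i = 0.6242 h (block centres at 0.25, 0.75, 1.25 h).
Hydrograph peak occurs at t = 1.5 h, so basin lag t_L = 1.5 − 0.6242 = 0.88 h.

t_L ≈ 0.88 h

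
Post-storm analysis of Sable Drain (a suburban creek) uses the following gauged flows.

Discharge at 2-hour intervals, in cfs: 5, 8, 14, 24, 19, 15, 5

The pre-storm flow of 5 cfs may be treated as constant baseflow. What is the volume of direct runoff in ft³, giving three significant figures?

V ≈ 3.96 × 10^5 ft³

Direct-runoff ordinates (Q − Q_b): 0.0, 3.0, 9.0, 19.0, 14.0, 10.0, 0.0 cfs.
ΣQ_DR = 55.00 cfs.
With Δt = 2 h = 7200 s, V = ΣQ_DR · Δt = 55.00 × 7200 = 3.96 × 10^5 ft³.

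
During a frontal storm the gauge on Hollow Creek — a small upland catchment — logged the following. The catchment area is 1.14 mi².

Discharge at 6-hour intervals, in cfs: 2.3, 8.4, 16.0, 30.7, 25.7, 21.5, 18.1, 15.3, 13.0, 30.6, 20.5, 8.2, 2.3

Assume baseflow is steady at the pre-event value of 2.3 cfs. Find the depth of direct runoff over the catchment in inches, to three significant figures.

d ≈ 1.49 in

Direct runoff: 0.0, 6.1, 13.7, 28.4, 23.4, 19.2, 15.8, 13.0, 10.7, 28.3, 18.2, 5.9, 0.0 cfs; ΣQ_DR = 182.7 cfs.
V = ΣQ_DR · Δt = 182.7 × 21600 s = 3.946 × 10^6 ft³.
Over A = 1.14 mi², depth = V / A = 1.49 in.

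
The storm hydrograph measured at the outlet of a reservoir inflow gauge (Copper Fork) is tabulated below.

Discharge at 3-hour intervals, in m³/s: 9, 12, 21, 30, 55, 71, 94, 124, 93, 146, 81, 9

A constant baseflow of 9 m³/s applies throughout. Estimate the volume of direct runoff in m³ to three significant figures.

Direct-runoff ordinates (Q − Q_b): 0.0, 3.0, 12.0, 21.0, 46.0, 62.0, 85.0, 115.0, 84.0, 137.0, 72.0, 0.0 m³/s.
ΣQ_DR = 637.0 m³/s.
With Δt = 3 h = 10800 s, V = ΣQ_DR · Δt = 637.0 × 10800 = 6.88 × 10^6 m³.

V ≈ 6.88 × 10^6 m³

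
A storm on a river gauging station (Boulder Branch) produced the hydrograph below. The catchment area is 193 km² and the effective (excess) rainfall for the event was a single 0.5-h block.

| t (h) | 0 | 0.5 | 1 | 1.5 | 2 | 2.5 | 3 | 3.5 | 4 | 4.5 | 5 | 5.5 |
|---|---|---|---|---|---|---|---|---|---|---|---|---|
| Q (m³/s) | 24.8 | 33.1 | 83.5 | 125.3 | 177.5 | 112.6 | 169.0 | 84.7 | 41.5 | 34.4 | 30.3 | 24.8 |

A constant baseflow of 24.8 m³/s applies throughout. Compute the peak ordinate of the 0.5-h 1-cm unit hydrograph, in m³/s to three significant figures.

U_p ≈ 254 m³/s

Direct runoff: 0.0, 8.3, 58.7, 100.5, 152.7, 87.8, 144.2, 59.9, 16.7, 9.6, 5.5, 0.0 m³/s; ΣQ_DR = 643.9 m³/s, peak = 152.7 m³/s.
Runoff depth d = ΣQ_DR·Δt / A = 643.9 × 1800 / (193 km²) = 6.005 mm.
The 1-cm UH is the DRH scaled by (10 mm)/d, so U_p = 152.7 × 10/6.005 = 254 m³/s.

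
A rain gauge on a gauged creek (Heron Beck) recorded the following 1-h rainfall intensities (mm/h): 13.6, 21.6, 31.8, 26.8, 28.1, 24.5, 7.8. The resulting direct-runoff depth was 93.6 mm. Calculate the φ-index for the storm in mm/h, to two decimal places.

φ ≈ 8.80 mm/h

Only the 6 blocks with intensity above φ contribute runoff: 13.6, 21.6, 31.8, 26.8, 28.1, 24.5 mm/h.
Σ(I−φ)·Δt = d  ⇒  (13.6+21.6+31.8+26.8+28.1+24.5 − 6φ)·1 = 93.6
φ = (146.4 − 93.6/1) / 6 = 8.80 mm/h.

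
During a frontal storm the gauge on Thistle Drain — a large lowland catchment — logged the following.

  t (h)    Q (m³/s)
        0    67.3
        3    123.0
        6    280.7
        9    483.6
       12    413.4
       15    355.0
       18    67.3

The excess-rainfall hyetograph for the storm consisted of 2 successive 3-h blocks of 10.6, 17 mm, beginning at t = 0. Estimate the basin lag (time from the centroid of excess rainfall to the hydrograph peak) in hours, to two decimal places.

t_L ≈ 5.65 h

Centroid of excess rainfall: t_c = Σ P_i·t̄_i / ΣP_i = 3.3478 h (block centres at 1.5, 4.5 h).
Hydrograph peak occurs at t = 9 h, so basin lag t_L = 9 − 3.3478 = 5.65 h.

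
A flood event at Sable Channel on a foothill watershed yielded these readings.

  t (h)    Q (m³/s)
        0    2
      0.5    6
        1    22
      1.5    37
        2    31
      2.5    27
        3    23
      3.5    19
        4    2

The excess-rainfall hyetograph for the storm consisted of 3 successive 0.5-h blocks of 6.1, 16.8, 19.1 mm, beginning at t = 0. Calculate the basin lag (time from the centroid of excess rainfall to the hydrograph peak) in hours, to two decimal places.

t_L ≈ 0.60 h

Centroid of excess rainfall: t_c = Σ P_i·t̄_i / ΣP_i = 0.9048 h (block centres at 0.25, 0.75, 1.25 h).
Hydrograph peak occurs at t = 1.5 h, so basin lag t_L = 1.5 − 0.9048 = 0.60 h.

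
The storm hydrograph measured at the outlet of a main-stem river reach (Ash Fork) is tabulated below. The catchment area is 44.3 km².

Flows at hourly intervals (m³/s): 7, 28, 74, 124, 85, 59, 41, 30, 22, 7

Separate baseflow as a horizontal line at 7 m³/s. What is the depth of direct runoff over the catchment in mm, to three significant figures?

d ≈ 33.1 mm

Direct runoff: 0.0, 21.0, 67.0, 117.0, 78.0, 52.0, 34.0, 23.0, 15.0, 0.0 m³/s; ΣQ_DR = 407.0 m³/s.
V = ΣQ_DR · Δt = 407.0 × 3600 s = 1.465 × 10^6 m³.
Over A = 44.3 km², depth = V / A = 33.1 mm.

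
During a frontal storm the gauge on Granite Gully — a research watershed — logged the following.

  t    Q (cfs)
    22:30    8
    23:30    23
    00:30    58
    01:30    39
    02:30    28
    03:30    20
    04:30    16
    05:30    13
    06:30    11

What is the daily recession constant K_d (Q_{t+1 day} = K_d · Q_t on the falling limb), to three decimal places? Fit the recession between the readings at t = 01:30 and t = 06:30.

Between t = 01:30 and t = 06:30 the flow falls from 39 to 11 cfs over 5×1 h = 5 h.
Per-interval ratio K = (11/39)^(1/5) = 0.7764; K_d = K^(24/1) = 0.002.

K_d ≈ 0.002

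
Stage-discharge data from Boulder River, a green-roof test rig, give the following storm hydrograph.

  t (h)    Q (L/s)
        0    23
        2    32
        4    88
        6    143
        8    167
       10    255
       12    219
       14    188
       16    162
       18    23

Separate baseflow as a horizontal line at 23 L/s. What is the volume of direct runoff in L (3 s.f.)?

Direct-runoff ordinates (Q − Q_b): 0.0, 9.0, 65.0, 120.0, 144.0, 232.0, 196.0, 165.0, 139.0, 0.0 L/s.
ΣQ_DR = 1070 L/s.
With Δt = 2 h = 7200 s, V = ΣQ_DR · Δt = 1070 × 7200 = 7.70 × 10^6 L.

V ≈ 7.70 × 10^6 L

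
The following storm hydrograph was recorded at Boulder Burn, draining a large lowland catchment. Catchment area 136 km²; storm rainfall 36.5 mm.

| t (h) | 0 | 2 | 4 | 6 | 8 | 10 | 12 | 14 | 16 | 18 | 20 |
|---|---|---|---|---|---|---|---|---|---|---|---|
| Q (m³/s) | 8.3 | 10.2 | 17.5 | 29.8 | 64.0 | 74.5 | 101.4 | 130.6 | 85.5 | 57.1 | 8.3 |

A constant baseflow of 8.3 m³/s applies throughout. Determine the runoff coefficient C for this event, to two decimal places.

C ≈ 0.72

ΣQ_DR = 495.9 m³/s; V = ΣQ_DR·Δt = 3.570 × 10^6 m³.
Runoff depth d = V / A = 26.25 mm.
C = d / P = 26.25 / 36.5 = 0.72.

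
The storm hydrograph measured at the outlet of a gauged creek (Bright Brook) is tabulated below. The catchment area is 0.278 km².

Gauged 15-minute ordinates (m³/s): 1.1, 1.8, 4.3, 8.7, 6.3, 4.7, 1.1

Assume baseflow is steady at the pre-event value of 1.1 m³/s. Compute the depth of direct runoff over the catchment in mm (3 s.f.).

Direct runoff: 0.0, 0.7, 3.2, 7.6, 5.2, 3.6, 0.0 m³/s; ΣQ_DR = 20.30 m³/s.
V = ΣQ_DR · Δt = 20.30 × 900 s = 18270 m³.
Over A = 0.278 km², depth = V / A = 65.7 mm.

d ≈ 65.7 mm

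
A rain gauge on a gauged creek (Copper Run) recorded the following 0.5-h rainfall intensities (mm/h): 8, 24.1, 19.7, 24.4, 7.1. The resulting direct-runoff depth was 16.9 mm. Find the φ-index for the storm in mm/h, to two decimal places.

Only the 3 blocks with intensity above φ contribute runoff: 24.1, 19.7, 24.4 mm/h.
Σ(I−φ)·Δt = d  ⇒  (24.1+19.7+24.4 − 3φ)·0.5 = 16.9
φ = (68.20 − 16.9/0.5) / 3 = 11.47 mm/h.

φ ≈ 11.47 mm/h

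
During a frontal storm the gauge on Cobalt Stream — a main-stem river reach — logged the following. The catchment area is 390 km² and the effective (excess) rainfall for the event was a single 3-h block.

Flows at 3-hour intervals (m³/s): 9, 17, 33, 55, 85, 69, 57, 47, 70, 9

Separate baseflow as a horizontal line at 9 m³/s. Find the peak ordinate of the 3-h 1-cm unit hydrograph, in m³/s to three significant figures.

Direct runoff: 0.0, 8.0, 24.0, 46.0, 76.0, 60.0, 48.0, 38.0, 61.0, 0.0 m³/s; ΣQ_DR = 361.0 m³/s, peak = 76.0 m³/s.
Runoff depth d = ΣQ_DR·Δt / A = 361.0 × 10800 / (390 km²) = 9.997 mm.
The 1-cm UH is the DRH scaled by (10 mm)/d, so U_p = 76.0 × 10/9.997 = 76.0 m³/s.

U_p ≈ 76.0 m³/s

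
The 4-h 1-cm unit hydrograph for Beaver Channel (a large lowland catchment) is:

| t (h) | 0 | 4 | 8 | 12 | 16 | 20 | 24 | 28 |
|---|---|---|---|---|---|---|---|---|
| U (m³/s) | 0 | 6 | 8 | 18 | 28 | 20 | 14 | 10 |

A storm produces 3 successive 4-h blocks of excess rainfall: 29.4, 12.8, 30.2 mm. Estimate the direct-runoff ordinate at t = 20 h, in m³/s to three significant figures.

Q ≈ 149 m³/s

By discrete convolution, Q_j = Σ (P_i / 10 mm) · U_{j−i}.
At t = 20 h (j=5): Q = (29.4/10)·20 + (12.8/10)·28 + (30.2/10)·18 = 149 m³/s.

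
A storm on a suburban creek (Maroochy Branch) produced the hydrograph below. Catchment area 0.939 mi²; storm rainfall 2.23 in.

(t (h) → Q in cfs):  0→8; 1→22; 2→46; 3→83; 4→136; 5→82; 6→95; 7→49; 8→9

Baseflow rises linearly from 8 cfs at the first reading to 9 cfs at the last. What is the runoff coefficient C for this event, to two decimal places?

C ≈ 0.34

ΣQ_DR = 453.5 cfs; V = ΣQ_DR·Δt = 1.633 × 10^6 ft³.
Runoff depth d = V / A = 0.7484 in.
C = d / P = 0.7484 / 2.23 = 0.34.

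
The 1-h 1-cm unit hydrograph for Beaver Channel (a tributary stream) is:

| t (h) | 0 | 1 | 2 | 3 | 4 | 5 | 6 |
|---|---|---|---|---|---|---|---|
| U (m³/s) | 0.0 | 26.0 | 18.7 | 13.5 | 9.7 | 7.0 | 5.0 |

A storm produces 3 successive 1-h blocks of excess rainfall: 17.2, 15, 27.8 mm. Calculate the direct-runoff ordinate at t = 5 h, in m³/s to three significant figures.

By discrete convolution, Q_j = Σ (P_i / 10 mm) · U_{j−i}.
At t = 5 h (j=5): Q = (17.2/10)·7.0 + (15/10)·9.7 + (27.8/10)·13.5 = 64.1 m³/s.

Q ≈ 64.1 m³/s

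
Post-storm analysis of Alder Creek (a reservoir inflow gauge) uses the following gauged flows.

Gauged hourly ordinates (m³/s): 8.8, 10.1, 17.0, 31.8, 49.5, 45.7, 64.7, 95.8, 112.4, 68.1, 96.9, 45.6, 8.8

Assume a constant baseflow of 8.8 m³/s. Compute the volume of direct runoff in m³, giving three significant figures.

V ≈ 1.95 × 10^6 m³

Direct-runoff ordinates (Q − Q_b): 0.0, 1.3, 8.2, 23.0, 40.7, 36.9, 55.9, 87.0, 103.6, 59.3, 88.1, 36.8, 0.0 m³/s.
ΣQ_DR = 540.8 m³/s.
With Δt = 1 h = 3600 s, V = ΣQ_DR · Δt = 540.8 × 3600 = 1.95 × 10^6 m³.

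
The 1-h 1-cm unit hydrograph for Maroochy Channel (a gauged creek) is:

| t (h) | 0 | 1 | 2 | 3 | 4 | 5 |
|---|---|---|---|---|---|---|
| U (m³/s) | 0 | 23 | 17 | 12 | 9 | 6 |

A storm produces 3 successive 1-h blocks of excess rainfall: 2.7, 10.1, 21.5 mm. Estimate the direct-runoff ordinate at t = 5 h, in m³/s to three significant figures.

Q ≈ 36.5 m³/s

By discrete convolution, Q_j = Σ (P_i / 10 mm) · U_{j−i}.
At t = 5 h (j=5): Q = (2.7/10)·6 + (10.1/10)·9 + (21.5/10)·12 = 36.5 m³/s.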